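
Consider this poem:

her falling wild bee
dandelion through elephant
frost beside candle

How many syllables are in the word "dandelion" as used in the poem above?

4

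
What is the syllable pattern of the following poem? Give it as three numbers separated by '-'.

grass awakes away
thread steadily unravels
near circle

5-7-3

Line 1: grass(1) + awakes(2) + away(2) = 5
Line 2: thread(1) + steadily(3) + unravels(3) = 7
Line 3: near(1) + circle(2) = 3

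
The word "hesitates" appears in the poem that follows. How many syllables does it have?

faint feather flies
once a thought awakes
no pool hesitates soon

3

"hesitates" has 3 syllables.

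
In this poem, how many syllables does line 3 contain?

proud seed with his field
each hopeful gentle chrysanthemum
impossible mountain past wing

Line 3: "impossible mountain past wing": 4+2+1+1 = 8

8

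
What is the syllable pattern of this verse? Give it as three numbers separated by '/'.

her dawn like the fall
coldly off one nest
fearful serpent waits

5/5/5

Line 1: her (1), dawn (1), like (1), the (1), fall (1) → 5
Line 2: coldly (2), off (1), one (1), nest (1) → 5
Line 3: fearful (2), serpent (2), waits (1) → 5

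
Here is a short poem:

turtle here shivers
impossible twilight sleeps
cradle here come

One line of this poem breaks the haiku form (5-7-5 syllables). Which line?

Line 3

Line 1: turtle(2) + here(1) + shivers(2) = 5 ✓
Line 2: impossible(4) + twilight(2) + sleeps(1) = 7 ✓
Line 3: cradle(2) + here(1) + come(1) = 4 (expected 5)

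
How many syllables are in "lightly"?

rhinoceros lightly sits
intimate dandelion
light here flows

2

"lightly" has 2 syllables.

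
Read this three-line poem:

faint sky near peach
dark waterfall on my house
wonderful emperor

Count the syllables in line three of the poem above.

6

Line three: wonderful (3), emperor (3) → 6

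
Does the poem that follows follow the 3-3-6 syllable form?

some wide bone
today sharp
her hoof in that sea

Line 1: some (1), wide (1), bone (1) → 3 ✓
Line 2: today (2), sharp (1) → 3 ✓
Line 3: her (1), hoof (1), in (1), that (1), sea (1) → 5 (expected 6)

No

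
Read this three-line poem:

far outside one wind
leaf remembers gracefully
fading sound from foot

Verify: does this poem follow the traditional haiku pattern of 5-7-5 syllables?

Line 1: far(1) + outside(2) + one(1) + wind(1) = 5 ✓
Line 2: leaf(1) + remembers(3) + gracefully(3) = 7 ✓
Line 3: fading(2) + sound(1) + from(1) + foot(1) = 5 ✓

Yes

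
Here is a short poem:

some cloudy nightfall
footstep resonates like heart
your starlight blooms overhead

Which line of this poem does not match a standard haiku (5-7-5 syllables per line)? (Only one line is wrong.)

Line 1: some (1), cloudy (2), nightfall (2) → 5 ✓
Line 2: footstep (2), resonates (3), like (1), heart (1) → 7 ✓
Line 3: your (1), starlight (2), blooms (1), overhead (3) → 7 (expected 5)

The third line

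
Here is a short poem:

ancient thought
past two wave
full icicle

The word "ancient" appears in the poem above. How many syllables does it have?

"ancient" has 2 syllables.

2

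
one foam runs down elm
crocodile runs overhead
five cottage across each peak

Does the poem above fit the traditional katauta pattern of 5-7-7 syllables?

Yes

Line 1: one(1) + foam(1) + runs(1) + down(1) + elm(1) = 5 ✓
Line 2: crocodile(3) + runs(1) + overhead(3) = 7 ✓
Line 3: five(1) + cottage(2) + across(2) + each(1) + peak(1) = 7 ✓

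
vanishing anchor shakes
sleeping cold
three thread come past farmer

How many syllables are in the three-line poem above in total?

Line 1: "vanishing anchor shakes": 3+2+1 = 6
Line 2: "sleeping cold": 2+1 = 3
Line 3: "three thread come past farmer": 1+1+1+1+2 = 6
Total: 6 + 3 + 6 = 15

15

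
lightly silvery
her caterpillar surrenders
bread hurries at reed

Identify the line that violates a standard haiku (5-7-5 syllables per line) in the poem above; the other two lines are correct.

The second line

Line 1: lightly(2) + silvery(3) = 5 ✓
Line 2: her(1) + caterpillar(4) + surrenders(3) = 8 (expected 7)
Line 3: bread(1) + hurries(2) + at(1) + reed(1) = 5 ✓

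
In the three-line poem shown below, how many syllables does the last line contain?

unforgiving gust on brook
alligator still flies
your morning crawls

4

The last line: "your morning crawls": 1+2+1 = 4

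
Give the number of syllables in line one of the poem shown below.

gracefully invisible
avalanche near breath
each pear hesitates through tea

7

Line one: gracefully (3), invisible (4) → 7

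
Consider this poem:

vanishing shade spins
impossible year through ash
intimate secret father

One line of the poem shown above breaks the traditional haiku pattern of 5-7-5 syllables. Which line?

Line 1: vanishing (3), shade (1), spins (1) → 5 ✓
Line 2: impossible (4), year (1), through (1), ash (1) → 7 ✓
Line 3: intimate (3), secret (2), father (2) → 7 (expected 5)

The third line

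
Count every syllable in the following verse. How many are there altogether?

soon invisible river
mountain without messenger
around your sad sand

Line 1: "soon invisible river": 1+4+2 = 7
Line 2: "mountain without messenger": 2+2+3 = 7
Line 3: "around your sad sand": 2+1+1+1 = 5
Total: 7 + 7 + 5 = 19

19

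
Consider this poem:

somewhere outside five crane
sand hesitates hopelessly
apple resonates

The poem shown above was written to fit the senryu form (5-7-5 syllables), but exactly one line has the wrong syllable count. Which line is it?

Line 1: "somewhere outside five crane": 2+2+1+1 = 6 (expected 5)
Line 2: "sand hesitates hopelessly": 1+3+3 = 7 ✓
Line 3: "apple resonates": 2+3 = 5 ✓

The first line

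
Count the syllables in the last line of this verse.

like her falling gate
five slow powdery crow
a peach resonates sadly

The last line: a (1), peach (1), resonates (3), sadly (2) → 7

7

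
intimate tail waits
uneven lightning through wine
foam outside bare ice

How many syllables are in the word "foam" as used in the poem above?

1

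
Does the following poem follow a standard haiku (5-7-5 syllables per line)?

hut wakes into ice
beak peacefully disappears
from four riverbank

Line 1: "hut wakes into ice": 1+1+2+1 = 5 ✓
Line 2: "beak peacefully disappears": 1+3+3 = 7 ✓
Line 3: "from four riverbank": 1+1+3 = 5 ✓

Yes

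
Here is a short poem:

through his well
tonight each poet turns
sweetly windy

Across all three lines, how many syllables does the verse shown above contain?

Line 1: "through his well": 1+1+1 = 3
Line 2: "tonight each poet turns": 2+1+2+1 = 6
Line 3: "sweetly windy": 2+2 = 4
Total: 3 + 6 + 4 = 13

13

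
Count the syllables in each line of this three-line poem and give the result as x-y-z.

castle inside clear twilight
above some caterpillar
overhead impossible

Line 1: castle(2) + inside(2) + clear(1) + twilight(2) = 7
Line 2: above(2) + some(1) + caterpillar(4) = 7
Line 3: overhead(3) + impossible(4) = 7

7-7-7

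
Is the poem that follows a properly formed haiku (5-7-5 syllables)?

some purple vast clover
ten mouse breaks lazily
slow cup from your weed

Line 1: "some purple vast clover": 1+2+1+2 = 6 (expected 5)
Line 2: "ten mouse breaks lazily": 1+1+1+3 = 6 (expected 7)
Line 3: "slow cup from your weed": 1+1+1+1+1 = 5 ✓

No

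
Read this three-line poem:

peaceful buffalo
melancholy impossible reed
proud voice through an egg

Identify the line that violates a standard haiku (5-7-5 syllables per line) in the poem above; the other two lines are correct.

Line 1: peaceful(2) + buffalo(3) = 5 ✓
Line 2: melancholy(4) + impossible(4) + reed(1) = 9 (expected 7)
Line 3: proud(1) + voice(1) + through(1) + an(1) + egg(1) = 5 ✓

Line 2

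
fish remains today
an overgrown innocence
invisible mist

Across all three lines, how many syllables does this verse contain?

Line 1: fish (1), remains (2), today (2) → 5
Line 2: an (1), overgrown (3), innocence (3) → 7
Line 3: invisible (4), mist (1) → 5
Total: 5 + 7 + 5 = 17

17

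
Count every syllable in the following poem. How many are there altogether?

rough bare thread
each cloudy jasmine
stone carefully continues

15

Line 1: rough (1), bare (1), thread (1) → 3
Line 2: each (1), cloudy (2), jasmine (2) → 5
Line 3: stone (1), carefully (3), continues (3) → 7
Total: 3 + 5 + 7 = 15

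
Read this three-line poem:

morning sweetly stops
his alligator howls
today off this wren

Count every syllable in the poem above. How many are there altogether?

16

Line 1: morning (2), sweetly (2), stops (1) → 5
Line 2: his (1), alligator (4), howls (1) → 6
Line 3: today (2), off (1), this (1), wren (1) → 5
Total: 5 + 6 + 5 = 16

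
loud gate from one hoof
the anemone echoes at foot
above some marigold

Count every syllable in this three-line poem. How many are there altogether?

Line 1: loud(1) + gate(1) + from(1) + one(1) + hoof(1) = 5
Line 2: the(1) + anemone(4) + echoes(2) + at(1) + foot(1) = 9
Line 3: above(2) + some(1) + marigold(3) = 6
Total: 5 + 9 + 6 = 20

20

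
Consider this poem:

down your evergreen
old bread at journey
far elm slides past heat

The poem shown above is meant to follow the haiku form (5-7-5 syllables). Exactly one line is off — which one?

Line 2

Line 1: "down your evergreen": 1+1+3 = 5 ✓
Line 2: "old bread at journey": 1+1+1+2 = 5 (expected 7)
Line 3: "far elm slides past heat": 1+1+1+1+1 = 5 ✓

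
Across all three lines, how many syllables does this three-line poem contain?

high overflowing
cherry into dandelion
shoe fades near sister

Line 1: high (1), overflowing (4) → 5
Line 2: cherry (2), into (2), dandelion (4) → 8
Line 3: shoe (1), fades (1), near (1), sister (2) → 5
Total: 5 + 8 + 5 = 18

18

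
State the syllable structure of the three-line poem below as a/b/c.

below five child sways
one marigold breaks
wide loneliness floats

5/5/5

Line 1: below (2), five (1), child (1), sways (1) → 5
Line 2: one (1), marigold (3), breaks (1) → 5
Line 3: wide (1), loneliness (3), floats (1) → 5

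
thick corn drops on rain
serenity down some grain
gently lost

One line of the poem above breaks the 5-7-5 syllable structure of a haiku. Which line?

Line 3

Line 1: "thick corn drops on rain": 1+1+1+1+1 = 5 ✓
Line 2: "serenity down some grain": 4+1+1+1 = 7 ✓
Line 3: "gently lost": 2+1 = 3 (expected 5)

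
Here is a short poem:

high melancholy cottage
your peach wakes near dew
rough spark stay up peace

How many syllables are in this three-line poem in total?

17

Line 1: high (1), melancholy (4), cottage (2) → 7
Line 2: your (1), peach (1), wakes (1), near (1), dew (1) → 5
Line 3: rough (1), spark (1), stay (1), up (1), peace (1) → 5
Total: 7 + 5 + 5 = 17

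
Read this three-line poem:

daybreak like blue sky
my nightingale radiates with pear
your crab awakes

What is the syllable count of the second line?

The second line: my (1), nightingale (3), radiates (3), with (1), pear (1) → 9

9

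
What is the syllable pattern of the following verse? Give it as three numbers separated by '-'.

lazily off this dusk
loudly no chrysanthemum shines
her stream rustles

6-8-4

Line 1: "lazily off this dusk": 3+1+1+1 = 6
Line 2: "loudly no chrysanthemum shines": 2+1+4+1 = 8
Line 3: "her stream rustles": 1+1+2 = 4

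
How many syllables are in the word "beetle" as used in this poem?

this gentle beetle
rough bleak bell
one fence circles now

"beetle" has 2 syllables.

2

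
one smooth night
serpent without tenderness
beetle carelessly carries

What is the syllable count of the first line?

The first line: one(1) + smooth(1) + night(1) = 3

3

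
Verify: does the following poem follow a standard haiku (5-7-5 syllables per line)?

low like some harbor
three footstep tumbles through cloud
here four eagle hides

Yes

Line 1: "low like some harbor": 1+1+1+2 = 5 ✓
Line 2: "three footstep tumbles through cloud": 1+2+2+1+1 = 7 ✓
Line 3: "here four eagle hides": 1+1+2+1 = 5 ✓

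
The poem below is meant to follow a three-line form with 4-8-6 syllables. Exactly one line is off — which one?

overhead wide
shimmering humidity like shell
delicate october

The second line

Line 1: "overhead wide": 3+1 = 4 ✓
Line 2: "shimmering humidity like shell": 3+4+1+1 = 9 (expected 8)
Line 3: "delicate october": 3+3 = 6 ✓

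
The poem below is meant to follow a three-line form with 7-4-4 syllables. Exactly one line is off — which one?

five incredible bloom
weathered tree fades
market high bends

Line 1: "five incredible bloom": 1+4+1 = 6 (expected 7)
Line 2: "weathered tree fades": 2+1+1 = 4 ✓
Line 3: "market high bends": 2+1+1 = 4 ✓

The first line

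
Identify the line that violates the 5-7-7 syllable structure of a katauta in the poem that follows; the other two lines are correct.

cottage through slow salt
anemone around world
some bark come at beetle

Line 3

Line 1: "cottage through slow salt": 2+1+1+1 = 5 ✓
Line 2: "anemone around world": 4+2+1 = 7 ✓
Line 3: "some bark come at beetle": 1+1+1+1+2 = 6 (expected 7)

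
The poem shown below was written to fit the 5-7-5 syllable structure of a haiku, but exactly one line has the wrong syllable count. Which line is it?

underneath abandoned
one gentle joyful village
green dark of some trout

Line 1: underneath (3), abandoned (3) → 6 (expected 5)
Line 2: one (1), gentle (2), joyful (2), village (2) → 7 ✓
Line 3: green (1), dark (1), of (1), some (1), trout (1) → 5 ✓

The first line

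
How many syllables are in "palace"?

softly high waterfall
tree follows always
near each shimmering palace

"palace" has 2 syllables.

2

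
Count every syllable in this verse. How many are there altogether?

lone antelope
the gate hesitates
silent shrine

Line 1: "lone antelope": 1+3 = 4
Line 2: "the gate hesitates": 1+1+3 = 5
Line 3: "silent shrine": 2+1 = 3
Total: 4 + 5 + 3 = 12

12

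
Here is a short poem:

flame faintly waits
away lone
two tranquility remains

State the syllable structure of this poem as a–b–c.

Line 1: flame(1) + faintly(2) + waits(1) = 4
Line 2: away(2) + lone(1) = 3
Line 3: two(1) + tranquility(4) + remains(2) = 7

4–3–7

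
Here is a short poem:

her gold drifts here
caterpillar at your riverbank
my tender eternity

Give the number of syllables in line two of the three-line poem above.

Line two: "caterpillar at your riverbank": 4+1+1+3 = 9

9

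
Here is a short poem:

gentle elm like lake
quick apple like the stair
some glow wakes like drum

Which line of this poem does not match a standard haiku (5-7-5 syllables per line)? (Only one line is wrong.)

The second line

Line 1: "gentle elm like lake": 2+1+1+1 = 5 ✓
Line 2: "quick apple like the stair": 1+2+1+1+1 = 6 (expected 7)
Line 3: "some glow wakes like drum": 1+1+1+1+1 = 5 ✓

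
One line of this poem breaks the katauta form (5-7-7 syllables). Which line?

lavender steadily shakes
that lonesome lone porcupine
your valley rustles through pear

Line 1: lavender (3), steadily (3), shakes (1) → 7 (expected 5)
Line 2: that (1), lonesome (2), lone (1), porcupine (3) → 7 ✓
Line 3: your (1), valley (2), rustles (2), through (1), pear (1) → 7 ✓

Line 1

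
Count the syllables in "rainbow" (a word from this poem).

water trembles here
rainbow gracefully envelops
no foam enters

2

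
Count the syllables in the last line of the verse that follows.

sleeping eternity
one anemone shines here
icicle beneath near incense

8

The last line: icicle (3), beneath (2), near (1), incense (2) → 8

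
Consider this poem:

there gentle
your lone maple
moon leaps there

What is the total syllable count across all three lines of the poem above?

Line 1: there(1) + gentle(2) = 3
Line 2: your(1) + lone(1) + maple(2) = 4
Line 3: moon(1) + leaps(1) + there(1) = 3
Total: 3 + 4 + 3 = 10

10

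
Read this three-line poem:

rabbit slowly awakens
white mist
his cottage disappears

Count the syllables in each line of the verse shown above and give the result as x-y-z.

Line 1: "rabbit slowly awakens": 2+2+3 = 7
Line 2: "white mist": 1+1 = 2
Line 3: "his cottage disappears": 1+2+3 = 6

7-2-6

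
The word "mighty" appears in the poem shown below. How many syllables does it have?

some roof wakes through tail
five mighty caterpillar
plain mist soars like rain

2

"mighty" has 2 syllables.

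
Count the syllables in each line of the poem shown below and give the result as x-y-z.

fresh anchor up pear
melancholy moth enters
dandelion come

5-7-5

Line 1: "fresh anchor up pear": 1+2+1+1 = 5
Line 2: "melancholy moth enters": 4+1+2 = 7
Line 3: "dandelion come": 4+1 = 5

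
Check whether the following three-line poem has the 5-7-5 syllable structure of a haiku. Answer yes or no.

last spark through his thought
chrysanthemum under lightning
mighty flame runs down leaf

No

Line 1: last (1), spark (1), through (1), his (1), thought (1) → 5 ✓
Line 2: chrysanthemum (4), under (2), lightning (2) → 8 (expected 7)
Line 3: mighty (2), flame (1), runs (1), down (1), leaf (1) → 6 (expected 5)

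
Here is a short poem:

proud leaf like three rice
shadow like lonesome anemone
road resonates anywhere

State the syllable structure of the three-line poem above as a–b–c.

5–9–7

Line 1: proud(1) + leaf(1) + like(1) + three(1) + rice(1) = 5
Line 2: shadow(2) + like(1) + lonesome(2) + anemone(4) = 9
Line 3: road(1) + resonates(3) + anywhere(3) = 7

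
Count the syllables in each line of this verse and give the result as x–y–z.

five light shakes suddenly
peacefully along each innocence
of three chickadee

6–9–5

Line 1: "five light shakes suddenly": 1+1+1+3 = 6
Line 2: "peacefully along each innocence": 3+2+1+3 = 9
Line 3: "of three chickadee": 1+1+3 = 5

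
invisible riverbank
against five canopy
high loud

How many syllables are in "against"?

2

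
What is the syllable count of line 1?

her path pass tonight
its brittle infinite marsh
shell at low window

5

Line 1: her(1) + path(1) + pass(1) + tonight(2) = 5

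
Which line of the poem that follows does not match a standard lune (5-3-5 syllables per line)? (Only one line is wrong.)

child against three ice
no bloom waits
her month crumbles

Line 1: child(1) + against(2) + three(1) + ice(1) = 5 ✓
Line 2: no(1) + bloom(1) + waits(1) = 3 ✓
Line 3: her(1) + month(1) + crumbles(2) = 4 (expected 5)

The third line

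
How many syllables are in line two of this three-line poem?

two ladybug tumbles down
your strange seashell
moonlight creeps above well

Line two: your(1) + strange(1) + seashell(2) = 4

4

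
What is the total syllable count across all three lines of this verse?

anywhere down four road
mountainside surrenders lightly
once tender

17

Line 1: anywhere (3), down (1), four (1), road (1) → 6
Line 2: mountainside (3), surrenders (3), lightly (2) → 8
Line 3: once (1), tender (2) → 3
Total: 6 + 8 + 3 = 17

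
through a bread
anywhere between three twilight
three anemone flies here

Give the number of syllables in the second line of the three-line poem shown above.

The second line: anywhere (3), between (2), three (1), twilight (2) → 8

8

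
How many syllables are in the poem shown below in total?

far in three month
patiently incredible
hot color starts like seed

Line 1: far(1) + in(1) + three(1) + month(1) = 4
Line 2: patiently(3) + incredible(4) = 7
Line 3: hot(1) + color(2) + starts(1) + like(1) + seed(1) = 6
Total: 4 + 7 + 6 = 17

17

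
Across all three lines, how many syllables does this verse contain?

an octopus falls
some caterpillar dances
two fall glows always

Line 1: an(1) + octopus(3) + falls(1) = 5
Line 2: some(1) + caterpillar(4) + dances(2) = 7
Line 3: two(1) + fall(1) + glows(1) + always(2) = 5
Total: 5 + 7 + 5 = 17

17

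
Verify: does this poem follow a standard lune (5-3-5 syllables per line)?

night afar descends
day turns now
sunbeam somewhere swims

Yes

Line 1: "night afar descends": 1+2+2 = 5 ✓
Line 2: "day turns now": 1+1+1 = 3 ✓
Line 3: "sunbeam somewhere swims": 2+2+1 = 5 ✓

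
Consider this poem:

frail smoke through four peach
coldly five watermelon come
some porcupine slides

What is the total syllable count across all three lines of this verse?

18

Line 1: frail (1), smoke (1), through (1), four (1), peach (1) → 5
Line 2: coldly (2), five (1), watermelon (4), come (1) → 8
Line 3: some (1), porcupine (3), slides (1) → 5
Total: 5 + 8 + 5 = 18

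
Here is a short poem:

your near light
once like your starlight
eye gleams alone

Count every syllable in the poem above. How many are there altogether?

12

Line 1: "your near light": 1+1+1 = 3
Line 2: "once like your starlight": 1+1+1+2 = 5
Line 3: "eye gleams alone": 1+1+2 = 4
Total: 3 + 5 + 4 = 12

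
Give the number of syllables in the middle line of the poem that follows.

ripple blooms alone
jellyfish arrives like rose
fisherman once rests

The middle line: jellyfish (3), arrives (2), like (1), rose (1) → 7

7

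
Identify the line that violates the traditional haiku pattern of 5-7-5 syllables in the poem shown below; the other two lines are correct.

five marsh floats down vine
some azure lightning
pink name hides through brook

Line 2

Line 1: "five marsh floats down vine": 1+1+1+1+1 = 5 ✓
Line 2: "some azure lightning": 1+2+2 = 5 (expected 7)
Line 3: "pink name hides through brook": 1+1+1+1+1 = 5 ✓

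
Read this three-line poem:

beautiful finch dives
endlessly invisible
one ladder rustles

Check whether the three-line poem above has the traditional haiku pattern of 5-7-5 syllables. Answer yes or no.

Yes

Line 1: beautiful (3), finch (1), dives (1) → 5 ✓
Line 2: endlessly (3), invisible (4) → 7 ✓
Line 3: one (1), ladder (2), rustles (2) → 5 ✓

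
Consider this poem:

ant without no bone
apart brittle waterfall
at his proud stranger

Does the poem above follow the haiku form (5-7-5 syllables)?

Line 1: ant(1) + without(2) + no(1) + bone(1) = 5 ✓
Line 2: apart(2) + brittle(2) + waterfall(3) = 7 ✓
Line 3: at(1) + his(1) + proud(1) + stranger(2) = 5 ✓

Yes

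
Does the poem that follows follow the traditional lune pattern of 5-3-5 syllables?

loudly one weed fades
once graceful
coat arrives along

Line 1: loudly(2) + one(1) + weed(1) + fades(1) = 5 ✓
Line 2: once(1) + graceful(2) = 3 ✓
Line 3: coat(1) + arrives(2) + along(2) = 5 ✓

Yes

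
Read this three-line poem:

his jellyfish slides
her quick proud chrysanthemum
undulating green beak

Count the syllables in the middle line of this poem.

7

The middle line: her (1), quick (1), proud (1), chrysanthemum (4) → 7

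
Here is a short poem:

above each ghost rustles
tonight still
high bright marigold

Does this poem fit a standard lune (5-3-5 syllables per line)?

No

Line 1: above(2) + each(1) + ghost(1) + rustles(2) = 6 (expected 5)
Line 2: tonight(2) + still(1) = 3 ✓
Line 3: high(1) + bright(1) + marigold(3) = 5 ✓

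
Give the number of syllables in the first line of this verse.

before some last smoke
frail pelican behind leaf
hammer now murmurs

The first line: before(2) + some(1) + last(1) + smoke(1) = 5

5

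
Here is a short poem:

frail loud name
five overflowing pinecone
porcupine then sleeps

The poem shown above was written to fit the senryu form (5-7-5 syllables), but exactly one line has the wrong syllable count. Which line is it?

Line 1: frail (1), loud (1), name (1) → 3 (expected 5)
Line 2: five (1), overflowing (4), pinecone (2) → 7 ✓
Line 3: porcupine (3), then (1), sleeps (1) → 5 ✓

The first line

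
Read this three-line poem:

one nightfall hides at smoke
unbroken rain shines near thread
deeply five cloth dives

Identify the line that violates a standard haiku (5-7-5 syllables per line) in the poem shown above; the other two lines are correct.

Line 1: "one nightfall hides at smoke": 1+2+1+1+1 = 6 (expected 5)
Line 2: "unbroken rain shines near thread": 3+1+1+1+1 = 7 ✓
Line 3: "deeply five cloth dives": 2+1+1+1 = 5 ✓

Line 1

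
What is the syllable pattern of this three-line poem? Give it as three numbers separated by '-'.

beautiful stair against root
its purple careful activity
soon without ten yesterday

7-9-7

Line 1: beautiful(3) + stair(1) + against(2) + root(1) = 7
Line 2: its(1) + purple(2) + careful(2) + activity(4) = 9
Line 3: soon(1) + without(2) + ten(1) + yesterday(3) = 7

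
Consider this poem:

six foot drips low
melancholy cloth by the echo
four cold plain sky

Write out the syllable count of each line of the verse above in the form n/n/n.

Line 1: "six foot drips low": 1+1+1+1 = 4
Line 2: "melancholy cloth by the echo": 4+1+1+1+2 = 9
Line 3: "four cold plain sky": 1+1+1+1 = 4

4/9/4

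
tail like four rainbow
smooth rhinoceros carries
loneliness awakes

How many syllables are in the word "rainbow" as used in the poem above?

"rainbow" has 2 syllables.

2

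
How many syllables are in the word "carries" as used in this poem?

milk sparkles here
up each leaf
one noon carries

"carries" has 2 syllables.

2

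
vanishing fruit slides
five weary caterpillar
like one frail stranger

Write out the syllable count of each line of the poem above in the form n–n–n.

Line 1: vanishing(3) + fruit(1) + slides(1) = 5
Line 2: five(1) + weary(2) + caterpillar(4) = 7
Line 3: like(1) + one(1) + frail(1) + stranger(2) = 5

5–7–5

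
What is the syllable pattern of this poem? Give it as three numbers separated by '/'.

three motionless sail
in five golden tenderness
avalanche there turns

Line 1: three(1) + motionless(3) + sail(1) = 5
Line 2: in(1) + five(1) + golden(2) + tenderness(3) = 7
Line 3: avalanche(3) + there(1) + turns(1) = 5

5/7/5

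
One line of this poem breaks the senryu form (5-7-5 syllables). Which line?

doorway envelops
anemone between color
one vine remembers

The second line

Line 1: doorway(2) + envelops(3) = 5 ✓
Line 2: anemone(4) + between(2) + color(2) = 8 (expected 7)
Line 3: one(1) + vine(1) + remembers(3) = 5 ✓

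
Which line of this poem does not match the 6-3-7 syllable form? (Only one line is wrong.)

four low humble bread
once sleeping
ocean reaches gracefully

Line 1: four(1) + low(1) + humble(2) + bread(1) = 5 (expected 6)
Line 2: once(1) + sleeping(2) = 3 ✓
Line 3: ocean(2) + reaches(2) + gracefully(3) = 7 ✓

Line 1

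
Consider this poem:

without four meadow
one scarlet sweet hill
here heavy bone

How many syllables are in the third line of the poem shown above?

The third line: "here heavy bone": 1+2+1 = 4

4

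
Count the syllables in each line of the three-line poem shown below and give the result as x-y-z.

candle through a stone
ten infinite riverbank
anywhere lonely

Line 1: candle(2) + through(1) + a(1) + stone(1) = 5
Line 2: ten(1) + infinite(3) + riverbank(3) = 7
Line 3: anywhere(3) + lonely(2) = 5

5-7-5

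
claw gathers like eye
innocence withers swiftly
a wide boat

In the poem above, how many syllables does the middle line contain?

7

The middle line: innocence(3) + withers(2) + swiftly(2) = 7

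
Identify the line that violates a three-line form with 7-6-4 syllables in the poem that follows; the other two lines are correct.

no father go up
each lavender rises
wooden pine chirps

The first line

Line 1: no (1), father (2), go (1), up (1) → 5 (expected 7)
Line 2: each (1), lavender (3), rises (2) → 6 ✓
Line 3: wooden (2), pine (1), chirps (1) → 4 ✓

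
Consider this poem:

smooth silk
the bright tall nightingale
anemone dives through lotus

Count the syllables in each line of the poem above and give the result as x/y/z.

2/6/8

Line 1: "smooth silk": 1+1 = 2
Line 2: "the bright tall nightingale": 1+1+1+3 = 6
Line 3: "anemone dives through lotus": 4+1+1+2 = 8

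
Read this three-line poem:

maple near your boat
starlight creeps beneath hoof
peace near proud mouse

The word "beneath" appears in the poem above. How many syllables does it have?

2

"beneath" has 2 syllables.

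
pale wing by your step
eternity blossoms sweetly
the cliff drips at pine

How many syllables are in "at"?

1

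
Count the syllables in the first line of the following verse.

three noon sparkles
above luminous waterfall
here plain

The first line: three(1) + noon(1) + sparkles(2) = 4

4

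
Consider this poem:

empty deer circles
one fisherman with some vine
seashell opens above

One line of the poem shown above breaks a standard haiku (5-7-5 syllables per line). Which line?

Line 1: empty(2) + deer(1) + circles(2) = 5 ✓
Line 2: one(1) + fisherman(3) + with(1) + some(1) + vine(1) = 7 ✓
Line 3: seashell(2) + opens(2) + above(2) = 6 (expected 5)

Line 3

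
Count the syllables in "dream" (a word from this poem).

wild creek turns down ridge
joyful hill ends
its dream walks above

1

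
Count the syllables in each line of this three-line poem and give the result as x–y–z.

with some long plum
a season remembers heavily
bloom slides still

Line 1: "with some long plum": 1+1+1+1 = 4
Line 2: "a season remembers heavily": 1+2+3+3 = 9
Line 3: "bloom slides still": 1+1+1 = 3

4–9–3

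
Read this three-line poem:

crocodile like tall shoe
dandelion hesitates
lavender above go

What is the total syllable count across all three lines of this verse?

19

Line 1: crocodile (3), like (1), tall (1), shoe (1) → 6
Line 2: dandelion (4), hesitates (3) → 7
Line 3: lavender (3), above (2), go (1) → 6
Total: 6 + 7 + 6 = 19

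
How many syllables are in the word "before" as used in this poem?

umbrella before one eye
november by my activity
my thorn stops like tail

2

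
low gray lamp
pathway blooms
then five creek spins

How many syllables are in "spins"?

"spins" has 1 syllable.

1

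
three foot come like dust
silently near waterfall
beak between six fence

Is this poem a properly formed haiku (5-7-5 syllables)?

Yes

Line 1: three (1), foot (1), come (1), like (1), dust (1) → 5 ✓
Line 2: silently (3), near (1), waterfall (3) → 7 ✓
Line 3: beak (1), between (2), six (1), fence (1) → 5 ✓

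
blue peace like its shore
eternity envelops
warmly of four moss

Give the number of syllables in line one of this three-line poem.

Line one: blue(1) + peace(1) + like(1) + its(1) + shore(1) = 5

5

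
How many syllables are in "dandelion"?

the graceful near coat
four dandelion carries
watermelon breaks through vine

4

"dandelion" has 4 syllables.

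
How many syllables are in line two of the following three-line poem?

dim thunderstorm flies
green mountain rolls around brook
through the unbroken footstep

7

Line two: green (1), mountain (2), rolls (1), around (2), brook (1) → 7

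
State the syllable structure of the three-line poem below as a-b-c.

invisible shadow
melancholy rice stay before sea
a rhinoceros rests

6-9-6

Line 1: "invisible shadow": 4+2 = 6
Line 2: "melancholy rice stay before sea": 4+1+1+2+1 = 9
Line 3: "a rhinoceros rests": 1+4+1 = 6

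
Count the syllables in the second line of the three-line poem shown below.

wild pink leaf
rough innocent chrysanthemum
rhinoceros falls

The second line: "rough innocent chrysanthemum": 1+3+4 = 8

8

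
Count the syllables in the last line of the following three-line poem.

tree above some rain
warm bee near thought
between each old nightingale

7

The last line: between(2) + each(1) + old(1) + nightingale(3) = 7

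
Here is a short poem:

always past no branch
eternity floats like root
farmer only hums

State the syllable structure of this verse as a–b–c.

Line 1: always (2), past (1), no (1), branch (1) → 5
Line 2: eternity (4), floats (1), like (1), root (1) → 7
Line 3: farmer (2), only (2), hums (1) → 5

5–7–5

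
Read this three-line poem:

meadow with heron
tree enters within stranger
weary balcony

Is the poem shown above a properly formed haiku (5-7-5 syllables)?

Yes

Line 1: meadow (2), with (1), heron (2) → 5 ✓
Line 2: tree (1), enters (2), within (2), stranger (2) → 7 ✓
Line 3: weary (2), balcony (3) → 5 ✓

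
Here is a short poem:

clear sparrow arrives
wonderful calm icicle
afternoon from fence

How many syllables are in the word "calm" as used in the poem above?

1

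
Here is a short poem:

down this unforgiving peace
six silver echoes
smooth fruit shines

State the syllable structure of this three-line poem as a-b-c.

Line 1: down (1), this (1), unforgiving (4), peace (1) → 7
Line 2: six (1), silver (2), echoes (2) → 5
Line 3: smooth (1), fruit (1), shines (1) → 3

7-5-3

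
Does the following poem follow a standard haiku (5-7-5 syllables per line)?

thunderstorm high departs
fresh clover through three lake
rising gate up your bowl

Line 1: "thunderstorm high departs": 3+1+2 = 6 (expected 5)
Line 2: "fresh clover through three lake": 1+2+1+1+1 = 6 (expected 7)
Line 3: "rising gate up your bowl": 2+1+1+1+1 = 6 (expected 5)

No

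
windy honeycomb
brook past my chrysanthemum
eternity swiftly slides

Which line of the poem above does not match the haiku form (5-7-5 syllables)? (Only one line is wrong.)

Line 1: "windy honeycomb": 2+3 = 5 ✓
Line 2: "brook past my chrysanthemum": 1+1+1+4 = 7 ✓
Line 3: "eternity swiftly slides": 4+2+1 = 7 (expected 5)

The third line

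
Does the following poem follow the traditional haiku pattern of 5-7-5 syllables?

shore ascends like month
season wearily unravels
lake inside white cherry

Line 1: "shore ascends like month": 1+2+1+1 = 5 ✓
Line 2: "season wearily unravels": 2+3+3 = 8 (expected 7)
Line 3: "lake inside white cherry": 1+2+1+2 = 6 (expected 5)

No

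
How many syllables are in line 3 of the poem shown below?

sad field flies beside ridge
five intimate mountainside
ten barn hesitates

Line 3: "ten barn hesitates": 1+1+3 = 5

5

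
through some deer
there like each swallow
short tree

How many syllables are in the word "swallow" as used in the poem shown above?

2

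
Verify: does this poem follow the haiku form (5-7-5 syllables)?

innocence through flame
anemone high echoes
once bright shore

Line 1: innocence (3), through (1), flame (1) → 5 ✓
Line 2: anemone (4), high (1), echoes (2) → 7 ✓
Line 3: once (1), bright (1), shore (1) → 3 (expected 5)

No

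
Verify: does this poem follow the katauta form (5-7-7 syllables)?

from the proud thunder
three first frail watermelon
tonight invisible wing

Yes

Line 1: "from the proud thunder": 1+1+1+2 = 5 ✓
Line 2: "three first frail watermelon": 1+1+1+4 = 7 ✓
Line 3: "tonight invisible wing": 2+4+1 = 7 ✓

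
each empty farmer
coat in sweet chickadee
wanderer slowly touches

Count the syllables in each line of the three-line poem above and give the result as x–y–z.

5–6–7

Line 1: each(1) + empty(2) + farmer(2) = 5
Line 2: coat(1) + in(1) + sweet(1) + chickadee(3) = 6
Line 3: wanderer(3) + slowly(2) + touches(2) = 7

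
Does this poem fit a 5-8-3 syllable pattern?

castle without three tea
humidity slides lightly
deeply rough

Line 1: "castle without three tea": 2+2+1+1 = 6 (expected 5)
Line 2: "humidity slides lightly": 4+1+2 = 7 (expected 8)
Line 3: "deeply rough": 2+1 = 3 ✓

No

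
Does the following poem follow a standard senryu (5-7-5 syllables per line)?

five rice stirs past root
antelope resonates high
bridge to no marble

Line 1: five (1), rice (1), stirs (1), past (1), root (1) → 5 ✓
Line 2: antelope (3), resonates (3), high (1) → 7 ✓
Line 3: bridge (1), to (1), no (1), marble (2) → 5 ✓

Yes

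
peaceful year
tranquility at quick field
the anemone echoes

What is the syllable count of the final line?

7

The final line: the (1), anemone (4), echoes (2) → 7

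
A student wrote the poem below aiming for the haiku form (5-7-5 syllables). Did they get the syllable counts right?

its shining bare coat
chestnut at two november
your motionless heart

Line 1: its (1), shining (2), bare (1), coat (1) → 5 ✓
Line 2: chestnut (2), at (1), two (1), november (3) → 7 ✓
Line 3: your (1), motionless (3), heart (1) → 5 ✓

Yes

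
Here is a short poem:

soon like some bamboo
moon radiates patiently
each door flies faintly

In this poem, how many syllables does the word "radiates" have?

3

"radiates" has 3 syllables.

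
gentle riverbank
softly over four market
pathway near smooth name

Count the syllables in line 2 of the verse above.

Line 2: "softly over four market": 2+2+1+2 = 7

7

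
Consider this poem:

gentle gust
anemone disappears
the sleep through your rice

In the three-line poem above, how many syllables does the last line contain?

The last line: "the sleep through your rice": 1+1+1+1+1 = 5

5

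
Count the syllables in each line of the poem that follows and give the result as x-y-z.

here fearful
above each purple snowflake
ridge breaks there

Line 1: here (1), fearful (2) → 3
Line 2: above (2), each (1), purple (2), snowflake (2) → 7
Line 3: ridge (1), breaks (1), there (1) → 3

3-7-3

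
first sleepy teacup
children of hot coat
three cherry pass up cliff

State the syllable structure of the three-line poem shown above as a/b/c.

5/5/6

Line 1: "first sleepy teacup": 1+2+2 = 5
Line 2: "children of hot coat": 2+1+1+1 = 5
Line 3: "three cherry pass up cliff": 1+2+1+1+1 = 6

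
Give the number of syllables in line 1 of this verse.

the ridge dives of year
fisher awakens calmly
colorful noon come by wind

Line 1: the (1), ridge (1), dives (1), of (1), year (1) → 5

5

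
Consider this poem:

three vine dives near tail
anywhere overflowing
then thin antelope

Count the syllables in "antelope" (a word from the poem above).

3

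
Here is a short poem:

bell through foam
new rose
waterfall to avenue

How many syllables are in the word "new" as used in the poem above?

"new" has 1 syllable.

1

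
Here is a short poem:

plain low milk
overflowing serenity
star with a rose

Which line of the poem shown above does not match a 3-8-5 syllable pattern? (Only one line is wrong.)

Line 3

Line 1: plain(1) + low(1) + milk(1) = 3 ✓
Line 2: overflowing(4) + serenity(4) = 8 ✓
Line 3: star(1) + with(1) + a(1) + rose(1) = 4 (expected 5)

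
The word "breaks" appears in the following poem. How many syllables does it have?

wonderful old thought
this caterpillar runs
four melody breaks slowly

1

"breaks" has 1 syllable.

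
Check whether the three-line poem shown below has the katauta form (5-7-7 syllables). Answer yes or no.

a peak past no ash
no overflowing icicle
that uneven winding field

No

Line 1: "a peak past no ash": 1+1+1+1+1 = 5 ✓
Line 2: "no overflowing icicle": 1+4+3 = 8 (expected 7)
Line 3: "that uneven winding field": 1+3+2+1 = 7 ✓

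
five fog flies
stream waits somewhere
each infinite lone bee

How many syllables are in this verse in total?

13

Line 1: five (1), fog (1), flies (1) → 3
Line 2: stream (1), waits (1), somewhere (2) → 4
Line 3: each (1), infinite (3), lone (1), bee (1) → 6
Total: 3 + 4 + 6 = 13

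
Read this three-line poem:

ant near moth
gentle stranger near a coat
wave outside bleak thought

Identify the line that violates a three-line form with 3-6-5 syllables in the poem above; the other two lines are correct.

Line 1: ant(1) + near(1) + moth(1) = 3 ✓
Line 2: gentle(2) + stranger(2) + near(1) + a(1) + coat(1) = 7 (expected 6)
Line 3: wave(1) + outside(2) + bleak(1) + thought(1) = 5 ✓

Line 2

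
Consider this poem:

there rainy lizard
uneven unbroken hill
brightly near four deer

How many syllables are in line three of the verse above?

5

Line three: brightly(2) + near(1) + four(1) + deer(1) = 5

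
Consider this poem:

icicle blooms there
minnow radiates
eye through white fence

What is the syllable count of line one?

Line one: icicle (3), blooms (1), there (1) → 5

5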